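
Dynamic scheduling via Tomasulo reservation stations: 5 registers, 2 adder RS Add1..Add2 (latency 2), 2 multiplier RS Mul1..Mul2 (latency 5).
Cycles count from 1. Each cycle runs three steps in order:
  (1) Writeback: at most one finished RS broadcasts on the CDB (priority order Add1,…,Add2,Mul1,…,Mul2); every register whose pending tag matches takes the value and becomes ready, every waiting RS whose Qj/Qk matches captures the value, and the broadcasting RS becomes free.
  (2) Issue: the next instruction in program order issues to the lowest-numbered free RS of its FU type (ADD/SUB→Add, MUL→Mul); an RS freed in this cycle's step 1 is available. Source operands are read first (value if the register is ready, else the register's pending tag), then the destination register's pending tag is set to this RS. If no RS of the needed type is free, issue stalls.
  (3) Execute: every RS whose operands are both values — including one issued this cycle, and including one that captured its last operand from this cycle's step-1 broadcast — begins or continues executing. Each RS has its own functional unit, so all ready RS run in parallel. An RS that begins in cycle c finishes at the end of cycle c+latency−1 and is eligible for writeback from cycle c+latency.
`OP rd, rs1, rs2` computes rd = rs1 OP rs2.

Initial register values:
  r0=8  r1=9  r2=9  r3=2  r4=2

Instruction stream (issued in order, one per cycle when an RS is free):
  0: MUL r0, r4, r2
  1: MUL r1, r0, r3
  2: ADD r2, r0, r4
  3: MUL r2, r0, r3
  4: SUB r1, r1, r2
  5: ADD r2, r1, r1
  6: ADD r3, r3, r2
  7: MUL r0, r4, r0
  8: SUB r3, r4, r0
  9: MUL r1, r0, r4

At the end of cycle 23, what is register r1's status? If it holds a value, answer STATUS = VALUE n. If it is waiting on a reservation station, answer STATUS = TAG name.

  c1: issue MUL r0<-Mul1  regs: r0:Mul1,r1:9,r2:9,r3:2,r4:2
  c2: issue MUL r1<-Mul2  regs: r0:Mul1,r1:Mul2,r2:9,r3:2,r4:2
  c3: issue ADD r2<-Add1  regs: r0:Mul1,r1:Mul2,r2:Add1,r3:2,r4:2
  c4: stall  regs: r0:Mul1,r1:Mul2,r2:Add1,r3:2,r4:2
  c5: stall  regs: r0:Mul1,r1:Mul2,r2:Add1,r3:2,r4:2
  c6: CDB Mul1=18; issue MUL r2<-Mul1  regs: r0:18,r1:Mul2,r2:Mul1,r3:2,r4:2
  c7: issue SUB r1<-Add2  regs: r0:18,r1:Add2,r2:Mul1,r3:2,r4:2
  c8: CDB Add1=20; issue ADD r2<-Add1  regs: r0:18,r1:Add2,r2:Add1,r3:2,r4:2
  c9: stall  regs: r0:18,r1:Add2,r2:Add1,r3:2,r4:2
  c10: stall  regs: r0:18,r1:Add2,r2:Add1,r3:2,r4:2
  c11: CDB Mul1=36; stall  regs: r0:18,r1:Add2,r2:Add1,r3:2,r4:2
  c12: CDB Mul2=36; stall  regs: r0:18,r1:Add2,r2:Add1,r3:2,r4:2
  c13: stall  regs: r0:18,r1:Add2,r2:Add1,r3:2,r4:2
  c14: CDB Add2=0; issue ADD r3<-Add2  regs: r0:18,r1:0,r2:Add1,r3:Add2,r4:2
  c15: issue MUL r0<-Mul1  regs: r0:Mul1,r1:0,r2:Add1,r3:Add2,r4:2
  c16: CDB Add1=0; issue SUB r3<-Add1  regs: r0:Mul1,r1:0,r2:0,r3:Add1,r4:2
  c17: issue MUL r1<-Mul2  regs: r0:Mul1,r1:Mul2,r2:0,r3:Add1,r4:2
  c18: CDB Add2=2  regs: r0:Mul1,r1:Mul2,r2:0,r3:Add1,r4:2
  c19: -  regs: r0:Mul1,r1:Mul2,r2:0,r3:Add1,r4:2
  c20: CDB Mul1=36  regs: r0:36,r1:Mul2,r2:0,r3:Add1,r4:2
  c21: -  regs: r0:36,r1:Mul2,r2:0,r3:Add1,r4:2
  c22: CDB Add1=-34  regs: r0:36,r1:Mul2,r2:0,r3:-34,r4:2
  c23: -  regs: r0:36,r1:Mul2,r2:0,r3:-34,r4:2

STATUS = TAG Mul2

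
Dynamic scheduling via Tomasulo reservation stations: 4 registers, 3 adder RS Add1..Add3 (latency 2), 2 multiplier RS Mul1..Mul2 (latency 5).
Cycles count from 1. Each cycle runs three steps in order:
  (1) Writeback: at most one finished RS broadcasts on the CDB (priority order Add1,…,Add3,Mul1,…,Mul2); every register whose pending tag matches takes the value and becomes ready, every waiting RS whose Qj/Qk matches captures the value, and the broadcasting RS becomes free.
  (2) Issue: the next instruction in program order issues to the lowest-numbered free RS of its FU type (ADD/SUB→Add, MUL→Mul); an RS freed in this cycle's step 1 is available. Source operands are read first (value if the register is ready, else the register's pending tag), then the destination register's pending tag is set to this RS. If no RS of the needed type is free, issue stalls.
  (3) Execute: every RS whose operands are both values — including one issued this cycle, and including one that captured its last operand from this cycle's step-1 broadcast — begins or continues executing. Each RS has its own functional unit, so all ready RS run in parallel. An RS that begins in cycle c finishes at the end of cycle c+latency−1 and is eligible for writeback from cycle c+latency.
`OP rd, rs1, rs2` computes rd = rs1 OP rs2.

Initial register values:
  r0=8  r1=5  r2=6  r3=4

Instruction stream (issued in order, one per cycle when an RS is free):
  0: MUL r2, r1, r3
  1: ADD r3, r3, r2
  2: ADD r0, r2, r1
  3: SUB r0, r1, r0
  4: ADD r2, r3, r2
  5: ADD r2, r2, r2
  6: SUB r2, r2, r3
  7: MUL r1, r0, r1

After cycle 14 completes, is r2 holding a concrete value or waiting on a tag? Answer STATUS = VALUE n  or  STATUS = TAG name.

STATUS = VALUE 64

cycle 1: issue MUL r2<-Mul1 // r0:8,r1:5,r2:Mul1,r3:4
cycle 2: issue ADD r3<-Add1 // r0:8,r1:5,r2:Mul1,r3:Add1
cycle 3: issue ADD r0<-Add2 // r0:Add2,r1:5,r2:Mul1,r3:Add1
cycle 4: issue SUB r0<-Add3 // r0:Add3,r1:5,r2:Mul1,r3:Add1
cycle 5: stall // r0:Add3,r1:5,r2:Mul1,r3:Add1
cycle 6: CDB Mul1=20; stall // r0:Add3,r1:5,r2:20,r3:Add1
cycle 7: stall // r0:Add3,r1:5,r2:20,r3:Add1
cycle 8: CDB Add1=24; issue ADD r2<-Add1 // r0:Add3,r1:5,r2:Add1,r3:24
cycle 9: CDB Add2=25; issue ADD r2<-Add2 // r0:Add3,r1:5,r2:Add2,r3:24
cycle 10: CDB Add1=44; issue SUB r2<-Add1 // r0:Add3,r1:5,r2:Add1,r3:24
cycle 11: CDB Add3=-20; issue MUL r1<-Mul1 // r0:-20,r1:Mul1,r2:Add1,r3:24
cycle 12: CDB Add2=88 // r0:-20,r1:Mul1,r2:Add1,r3:24
cycle 13: - // r0:-20,r1:Mul1,r2:Add1,r3:24
cycle 14: CDB Add1=64 // r0:-20,r1:Mul1,r2:64,r3:24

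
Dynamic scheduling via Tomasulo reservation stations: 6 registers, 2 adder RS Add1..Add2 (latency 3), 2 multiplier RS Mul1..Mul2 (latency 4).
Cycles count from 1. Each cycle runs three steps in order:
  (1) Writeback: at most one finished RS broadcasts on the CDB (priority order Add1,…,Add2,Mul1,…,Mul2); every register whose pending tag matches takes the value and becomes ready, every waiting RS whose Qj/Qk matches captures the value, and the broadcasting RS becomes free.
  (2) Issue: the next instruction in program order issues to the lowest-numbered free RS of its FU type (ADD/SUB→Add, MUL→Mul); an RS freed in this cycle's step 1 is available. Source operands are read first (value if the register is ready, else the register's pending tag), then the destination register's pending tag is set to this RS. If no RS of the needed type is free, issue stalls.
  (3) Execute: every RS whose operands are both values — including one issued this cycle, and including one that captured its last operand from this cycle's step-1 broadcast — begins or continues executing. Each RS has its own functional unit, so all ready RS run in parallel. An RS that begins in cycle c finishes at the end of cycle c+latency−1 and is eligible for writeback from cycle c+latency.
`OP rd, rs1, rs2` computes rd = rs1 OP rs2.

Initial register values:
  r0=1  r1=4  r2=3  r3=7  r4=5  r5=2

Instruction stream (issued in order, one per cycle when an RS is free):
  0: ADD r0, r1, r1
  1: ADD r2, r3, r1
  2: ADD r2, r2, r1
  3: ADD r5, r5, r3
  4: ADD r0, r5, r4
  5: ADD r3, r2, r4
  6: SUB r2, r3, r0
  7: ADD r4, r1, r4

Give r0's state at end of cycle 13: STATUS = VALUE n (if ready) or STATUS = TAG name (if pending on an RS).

cycle 1: issue ADD r0<-Add1 // r0:Add1,r1:4,r2:3,r3:7,r4:5,r5:2
cycle 2: issue ADD r2<-Add2 // r0:Add1,r1:4,r2:Add2,r3:7,r4:5,r5:2
cycle 3: stall // r0:Add1,r1:4,r2:Add2,r3:7,r4:5,r5:2
cycle 4: CDB Add1=8; issue ADD r2<-Add1 // r0:8,r1:4,r2:Add1,r3:7,r4:5,r5:2
cycle 5: CDB Add2=11; issue ADD r5<-Add2 // r0:8,r1:4,r2:Add1,r3:7,r4:5,r5:Add2
cycle 6: stall // r0:8,r1:4,r2:Add1,r3:7,r4:5,r5:Add2
cycle 7: stall // r0:8,r1:4,r2:Add1,r3:7,r4:5,r5:Add2
cycle 8: CDB Add1=15; issue ADD r0<-Add1 // r0:Add1,r1:4,r2:15,r3:7,r4:5,r5:Add2
cycle 9: CDB Add2=9; issue ADD r3<-Add2 // r0:Add1,r1:4,r2:15,r3:Add2,r4:5,r5:9
cycle 10: stall // r0:Add1,r1:4,r2:15,r3:Add2,r4:5,r5:9
cycle 11: stall // r0:Add1,r1:4,r2:15,r3:Add2,r4:5,r5:9
cycle 12: CDB Add1=14; issue SUB r2<-Add1 // r0:14,r1:4,r2:Add1,r3:Add2,r4:5,r5:9
cycle 13: CDB Add2=20; issue ADD r4<-Add2 // r0:14,r1:4,r2:Add1,r3:20,r4:Add2,r5:9

STATUS = VALUE 14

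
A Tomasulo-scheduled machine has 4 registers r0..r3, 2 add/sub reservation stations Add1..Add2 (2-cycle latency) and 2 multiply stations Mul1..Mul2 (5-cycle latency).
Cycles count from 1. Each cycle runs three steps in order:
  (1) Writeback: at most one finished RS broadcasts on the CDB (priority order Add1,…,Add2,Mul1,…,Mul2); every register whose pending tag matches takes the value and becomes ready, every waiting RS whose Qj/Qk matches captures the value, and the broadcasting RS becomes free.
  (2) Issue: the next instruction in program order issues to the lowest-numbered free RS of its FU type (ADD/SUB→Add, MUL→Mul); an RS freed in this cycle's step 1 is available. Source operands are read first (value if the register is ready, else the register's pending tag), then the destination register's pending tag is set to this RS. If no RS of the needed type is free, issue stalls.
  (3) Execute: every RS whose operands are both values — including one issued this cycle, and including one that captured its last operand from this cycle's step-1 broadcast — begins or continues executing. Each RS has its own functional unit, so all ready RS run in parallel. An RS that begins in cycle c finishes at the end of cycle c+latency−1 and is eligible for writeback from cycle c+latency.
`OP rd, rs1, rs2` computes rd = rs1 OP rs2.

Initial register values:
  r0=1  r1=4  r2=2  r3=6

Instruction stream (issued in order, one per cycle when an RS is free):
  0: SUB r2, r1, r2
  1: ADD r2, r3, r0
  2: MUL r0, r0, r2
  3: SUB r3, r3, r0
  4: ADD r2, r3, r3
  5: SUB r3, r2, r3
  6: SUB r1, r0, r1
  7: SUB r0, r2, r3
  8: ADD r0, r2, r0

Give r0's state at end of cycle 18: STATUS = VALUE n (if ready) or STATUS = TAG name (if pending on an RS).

c1: issue SUB r2<-Add1 | r0:1,r1:4,r2:Add1,r3:6
c2: issue ADD r2<-Add2 | r0:1,r1:4,r2:Add2,r3:6
c3: CDB Add1=2; issue MUL r0<-Mul1 | r0:Mul1,r1:4,r2:Add2,r3:6
c4: CDB Add2=7; issue SUB r3<-Add1 | r0:Mul1,r1:4,r2:7,r3:Add1
c5: issue ADD r2<-Add2 | r0:Mul1,r1:4,r2:Add2,r3:Add1
c6: stall | r0:Mul1,r1:4,r2:Add2,r3:Add1
c7: stall | r0:Mul1,r1:4,r2:Add2,r3:Add1
c8: stall | r0:Mul1,r1:4,r2:Add2,r3:Add1
c9: CDB Mul1=7; stall | r0:7,r1:4,r2:Add2,r3:Add1
c10: stall | r0:7,r1:4,r2:Add2,r3:Add1
c11: CDB Add1=-1; issue SUB r3<-Add1 | r0:7,r1:4,r2:Add2,r3:Add1
c12: stall | r0:7,r1:4,r2:Add2,r3:Add1
c13: CDB Add2=-2; issue SUB r1<-Add2 | r0:7,r1:Add2,r2:-2,r3:Add1
c14: stall | r0:7,r1:Add2,r2:-2,r3:Add1
c15: CDB Add1=-1; issue SUB r0<-Add1 | r0:Add1,r1:Add2,r2:-2,r3:-1
c16: CDB Add2=3; issue ADD r0<-Add2 | r0:Add2,r1:3,r2:-2,r3:-1
c17: CDB Add1=-1 | r0:Add2,r1:3,r2:-2,r3:-1
c18: - | r0:Add2,r1:3,r2:-2,r3:-1

STATUS = TAG Add2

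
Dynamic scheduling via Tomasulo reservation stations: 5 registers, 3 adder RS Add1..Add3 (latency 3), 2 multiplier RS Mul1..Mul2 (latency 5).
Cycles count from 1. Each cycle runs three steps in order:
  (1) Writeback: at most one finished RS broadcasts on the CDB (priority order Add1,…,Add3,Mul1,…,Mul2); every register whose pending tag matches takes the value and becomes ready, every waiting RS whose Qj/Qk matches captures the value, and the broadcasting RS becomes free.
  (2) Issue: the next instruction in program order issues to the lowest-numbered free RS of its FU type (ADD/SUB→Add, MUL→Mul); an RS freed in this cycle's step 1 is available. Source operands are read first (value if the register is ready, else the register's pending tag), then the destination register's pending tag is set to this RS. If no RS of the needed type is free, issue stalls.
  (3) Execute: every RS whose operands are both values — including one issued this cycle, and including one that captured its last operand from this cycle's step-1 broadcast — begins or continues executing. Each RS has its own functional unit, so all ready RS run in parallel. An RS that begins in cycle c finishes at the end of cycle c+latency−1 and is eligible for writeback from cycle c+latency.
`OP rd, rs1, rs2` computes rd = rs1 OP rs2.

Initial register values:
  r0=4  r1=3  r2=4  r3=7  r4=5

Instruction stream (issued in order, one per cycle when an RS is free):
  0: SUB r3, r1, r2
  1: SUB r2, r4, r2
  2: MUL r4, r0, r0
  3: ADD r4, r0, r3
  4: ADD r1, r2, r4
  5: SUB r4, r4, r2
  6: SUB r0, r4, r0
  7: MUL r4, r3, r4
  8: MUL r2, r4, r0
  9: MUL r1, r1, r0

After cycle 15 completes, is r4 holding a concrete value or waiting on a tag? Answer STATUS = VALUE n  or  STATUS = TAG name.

STATUS = TAG Mul1

cycle 1: issue SUB r3<-Add1 // r0:4,r1:3,r2:4,r3:Add1,r4:5
cycle 2: issue SUB r2<-Add2 // r0:4,r1:3,r2:Add2,r3:Add1,r4:5
cycle 3: issue MUL r4<-Mul1 // r0:4,r1:3,r2:Add2,r3:Add1,r4:Mul1
cycle 4: CDB Add1=-1; issue ADD r4<-Add1 // r0:4,r1:3,r2:Add2,r3:-1,r4:Add1
cycle 5: CDB Add2=1; issue ADD r1<-Add2 // r0:4,r1:Add2,r2:1,r3:-1,r4:Add1
cycle 6: issue SUB r4<-Add3 // r0:4,r1:Add2,r2:1,r3:-1,r4:Add3
cycle 7: CDB Add1=3; issue SUB r0<-Add1 // r0:Add1,r1:Add2,r2:1,r3:-1,r4:Add3
cycle 8: CDB Mul1=16; issue MUL r4<-Mul1 // r0:Add1,r1:Add2,r2:1,r3:-1,r4:Mul1
cycle 9: issue MUL r2<-Mul2 // r0:Add1,r1:Add2,r2:Mul2,r3:-1,r4:Mul1
cycle 10: CDB Add2=4; stall // r0:Add1,r1:4,r2:Mul2,r3:-1,r4:Mul1
cycle 11: CDB Add3=2; stall // r0:Add1,r1:4,r2:Mul2,r3:-1,r4:Mul1
cycle 12: stall // r0:Add1,r1:4,r2:Mul2,r3:-1,r4:Mul1
cycle 13: stall // r0:Add1,r1:4,r2:Mul2,r3:-1,r4:Mul1
cycle 14: CDB Add1=-2; stall // r0:-2,r1:4,r2:Mul2,r3:-1,r4:Mul1
cycle 15: stall // r0:-2,r1:4,r2:Mul2,r3:-1,r4:Mul1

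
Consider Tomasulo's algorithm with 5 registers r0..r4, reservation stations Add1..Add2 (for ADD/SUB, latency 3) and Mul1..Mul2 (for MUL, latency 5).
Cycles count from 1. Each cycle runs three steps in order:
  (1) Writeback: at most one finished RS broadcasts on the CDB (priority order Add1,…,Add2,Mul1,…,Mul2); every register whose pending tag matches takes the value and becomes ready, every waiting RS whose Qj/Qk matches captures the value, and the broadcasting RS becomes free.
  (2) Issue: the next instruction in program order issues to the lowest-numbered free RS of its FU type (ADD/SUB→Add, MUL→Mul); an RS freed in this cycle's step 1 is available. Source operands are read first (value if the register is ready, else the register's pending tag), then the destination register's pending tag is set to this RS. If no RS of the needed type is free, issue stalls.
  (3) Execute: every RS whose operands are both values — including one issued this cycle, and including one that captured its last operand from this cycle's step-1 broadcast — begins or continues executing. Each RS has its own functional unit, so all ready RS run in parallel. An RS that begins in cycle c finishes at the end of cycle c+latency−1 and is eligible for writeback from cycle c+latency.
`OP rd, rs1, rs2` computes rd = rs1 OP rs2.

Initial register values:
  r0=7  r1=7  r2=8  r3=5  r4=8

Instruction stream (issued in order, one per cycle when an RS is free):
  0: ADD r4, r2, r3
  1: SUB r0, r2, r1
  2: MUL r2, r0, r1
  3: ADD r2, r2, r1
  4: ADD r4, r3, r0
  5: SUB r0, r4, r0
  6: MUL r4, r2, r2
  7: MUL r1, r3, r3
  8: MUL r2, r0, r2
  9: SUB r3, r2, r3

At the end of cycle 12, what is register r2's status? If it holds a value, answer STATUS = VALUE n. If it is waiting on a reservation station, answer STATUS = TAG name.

STATUS = TAG Add1

c1: issue ADD r4<-Add1 | r0:7,r1:7,r2:8,r3:5,r4:Add1
c2: issue SUB r0<-Add2 | r0:Add2,r1:7,r2:8,r3:5,r4:Add1
c3: issue MUL r2<-Mul1 | r0:Add2,r1:7,r2:Mul1,r3:5,r4:Add1
c4: CDB Add1=13; issue ADD r2<-Add1 | r0:Add2,r1:7,r2:Add1,r3:5,r4:13
c5: CDB Add2=1; issue ADD r4<-Add2 | r0:1,r1:7,r2:Add1,r3:5,r4:Add2
c6: stall | r0:1,r1:7,r2:Add1,r3:5,r4:Add2
c7: stall | r0:1,r1:7,r2:Add1,r3:5,r4:Add2
c8: CDB Add2=6; issue SUB r0<-Add2 | r0:Add2,r1:7,r2:Add1,r3:5,r4:6
c9: issue MUL r4<-Mul2 | r0:Add2,r1:7,r2:Add1,r3:5,r4:Mul2
c10: CDB Mul1=7; issue MUL r1<-Mul1 | r0:Add2,r1:Mul1,r2:Add1,r3:5,r4:Mul2
c11: CDB Add2=5; stall | r0:5,r1:Mul1,r2:Add1,r3:5,r4:Mul2
c12: stall | r0:5,r1:Mul1,r2:Add1,r3:5,r4:Mul2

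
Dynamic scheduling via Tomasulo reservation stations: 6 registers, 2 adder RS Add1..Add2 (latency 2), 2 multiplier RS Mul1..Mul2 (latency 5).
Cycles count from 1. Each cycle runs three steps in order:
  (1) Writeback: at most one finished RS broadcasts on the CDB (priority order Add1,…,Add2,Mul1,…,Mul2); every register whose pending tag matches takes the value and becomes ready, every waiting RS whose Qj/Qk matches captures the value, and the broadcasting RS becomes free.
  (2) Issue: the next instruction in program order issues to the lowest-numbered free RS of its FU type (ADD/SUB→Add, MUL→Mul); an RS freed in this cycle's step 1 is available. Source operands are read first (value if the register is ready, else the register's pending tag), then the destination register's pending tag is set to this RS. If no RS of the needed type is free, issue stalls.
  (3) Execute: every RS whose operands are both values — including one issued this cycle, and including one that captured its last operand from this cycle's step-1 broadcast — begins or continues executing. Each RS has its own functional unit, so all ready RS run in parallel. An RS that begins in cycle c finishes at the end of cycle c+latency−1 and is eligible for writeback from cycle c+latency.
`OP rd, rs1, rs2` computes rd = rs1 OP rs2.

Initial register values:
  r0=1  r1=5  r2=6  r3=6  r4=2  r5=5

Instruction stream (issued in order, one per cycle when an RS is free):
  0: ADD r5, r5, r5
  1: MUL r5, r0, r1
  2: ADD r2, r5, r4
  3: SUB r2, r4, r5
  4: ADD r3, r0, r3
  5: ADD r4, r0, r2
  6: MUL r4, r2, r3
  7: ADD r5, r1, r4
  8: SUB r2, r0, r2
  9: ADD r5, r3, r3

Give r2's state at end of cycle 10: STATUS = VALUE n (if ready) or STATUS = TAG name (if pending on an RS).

cycle 1: issue ADD r5<-Add1 // r0:1,r1:5,r2:6,r3:6,r4:2,r5:Add1
cycle 2: issue MUL r5<-Mul1 // r0:1,r1:5,r2:6,r3:6,r4:2,r5:Mul1
cycle 3: CDB Add1=10; issue ADD r2<-Add1 // r0:1,r1:5,r2:Add1,r3:6,r4:2,r5:Mul1
cycle 4: issue SUB r2<-Add2 // r0:1,r1:5,r2:Add2,r3:6,r4:2,r5:Mul1
cycle 5: stall // r0:1,r1:5,r2:Add2,r3:6,r4:2,r5:Mul1
cycle 6: stall // r0:1,r1:5,r2:Add2,r3:6,r4:2,r5:Mul1
cycle 7: CDB Mul1=5; stall // r0:1,r1:5,r2:Add2,r3:6,r4:2,r5:5
cycle 8: stall // r0:1,r1:5,r2:Add2,r3:6,r4:2,r5:5
cycle 9: CDB Add1=7; issue ADD r3<-Add1 // r0:1,r1:5,r2:Add2,r3:Add1,r4:2,r5:5
cycle 10: CDB Add2=-3; issue ADD r4<-Add2 // r0:1,r1:5,r2:-3,r3:Add1,r4:Add2,r5:5

STATUS = VALUE -3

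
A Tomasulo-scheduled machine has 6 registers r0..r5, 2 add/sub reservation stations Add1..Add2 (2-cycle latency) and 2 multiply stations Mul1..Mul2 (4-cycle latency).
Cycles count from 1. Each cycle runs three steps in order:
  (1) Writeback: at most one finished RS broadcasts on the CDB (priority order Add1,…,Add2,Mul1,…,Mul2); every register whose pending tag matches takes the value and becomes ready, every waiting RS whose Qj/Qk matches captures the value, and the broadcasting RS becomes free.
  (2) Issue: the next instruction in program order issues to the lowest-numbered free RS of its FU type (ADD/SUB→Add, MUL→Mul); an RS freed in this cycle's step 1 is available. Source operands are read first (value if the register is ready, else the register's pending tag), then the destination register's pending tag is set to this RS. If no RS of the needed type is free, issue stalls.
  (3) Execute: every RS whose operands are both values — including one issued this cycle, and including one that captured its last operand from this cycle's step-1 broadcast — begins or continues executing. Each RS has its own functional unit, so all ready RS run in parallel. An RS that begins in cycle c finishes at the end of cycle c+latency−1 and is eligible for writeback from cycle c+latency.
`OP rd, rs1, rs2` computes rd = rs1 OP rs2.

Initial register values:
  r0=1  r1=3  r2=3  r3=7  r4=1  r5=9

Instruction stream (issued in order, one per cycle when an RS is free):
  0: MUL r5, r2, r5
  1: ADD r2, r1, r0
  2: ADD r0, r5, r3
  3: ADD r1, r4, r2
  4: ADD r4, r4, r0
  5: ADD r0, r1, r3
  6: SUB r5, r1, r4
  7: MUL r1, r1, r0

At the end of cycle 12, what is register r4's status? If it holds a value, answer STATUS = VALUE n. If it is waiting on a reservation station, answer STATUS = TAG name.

STATUS = VALUE 35

  c1: issue MUL r5<-Mul1  regs: r0:1,r1:3,r2:3,r3:7,r4:1,r5:Mul1
  c2: issue ADD r2<-Add1  regs: r0:1,r1:3,r2:Add1,r3:7,r4:1,r5:Mul1
  c3: issue ADD r0<-Add2  regs: r0:Add2,r1:3,r2:Add1,r3:7,r4:1,r5:Mul1
  c4: CDB Add1=4; issue ADD r1<-Add1  regs: r0:Add2,r1:Add1,r2:4,r3:7,r4:1,r5:Mul1
  c5: CDB Mul1=27; stall  regs: r0:Add2,r1:Add1,r2:4,r3:7,r4:1,r5:27
  c6: CDB Add1=5; issue ADD r4<-Add1  regs: r0:Add2,r1:5,r2:4,r3:7,r4:Add1,r5:27
  c7: CDB Add2=34; issue ADD r0<-Add2  regs: r0:Add2,r1:5,r2:4,r3:7,r4:Add1,r5:27
  c8: stall  regs: r0:Add2,r1:5,r2:4,r3:7,r4:Add1,r5:27
  c9: CDB Add1=35; issue SUB r5<-Add1  regs: r0:Add2,r1:5,r2:4,r3:7,r4:35,r5:Add1
  c10: CDB Add2=12; issue MUL r1<-Mul1  regs: r0:12,r1:Mul1,r2:4,r3:7,r4:35,r5:Add1
  c11: CDB Add1=-30  regs: r0:12,r1:Mul1,r2:4,r3:7,r4:35,r5:-30
  c12: -  regs: r0:12,r1:Mul1,r2:4,r3:7,r4:35,r5:-30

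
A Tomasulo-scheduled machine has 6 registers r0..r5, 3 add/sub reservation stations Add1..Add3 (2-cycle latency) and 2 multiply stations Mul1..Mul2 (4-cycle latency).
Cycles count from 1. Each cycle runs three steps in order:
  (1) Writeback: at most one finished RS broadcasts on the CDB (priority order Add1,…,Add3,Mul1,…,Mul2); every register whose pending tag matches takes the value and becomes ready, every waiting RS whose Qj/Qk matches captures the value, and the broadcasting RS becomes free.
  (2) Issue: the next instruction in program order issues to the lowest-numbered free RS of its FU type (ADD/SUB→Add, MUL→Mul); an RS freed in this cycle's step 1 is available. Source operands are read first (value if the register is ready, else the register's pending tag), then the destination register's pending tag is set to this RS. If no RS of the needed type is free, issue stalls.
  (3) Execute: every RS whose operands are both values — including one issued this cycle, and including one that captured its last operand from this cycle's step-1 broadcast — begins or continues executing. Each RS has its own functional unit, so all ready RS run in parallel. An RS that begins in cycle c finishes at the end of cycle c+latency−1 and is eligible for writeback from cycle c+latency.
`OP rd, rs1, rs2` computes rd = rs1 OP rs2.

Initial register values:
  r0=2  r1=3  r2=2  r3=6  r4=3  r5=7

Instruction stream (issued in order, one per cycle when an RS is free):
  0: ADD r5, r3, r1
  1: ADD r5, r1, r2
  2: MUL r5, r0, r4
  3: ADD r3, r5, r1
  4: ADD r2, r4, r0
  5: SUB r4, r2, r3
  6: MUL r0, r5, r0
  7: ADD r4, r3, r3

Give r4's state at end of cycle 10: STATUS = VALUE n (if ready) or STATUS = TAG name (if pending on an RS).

STATUS = TAG Add2

c1: issue ADD r5<-Add1 | r0:2,r1:3,r2:2,r3:6,r4:3,r5:Add1
c2: issue ADD r5<-Add2 | r0:2,r1:3,r2:2,r3:6,r4:3,r5:Add2
c3: CDB Add1=9; issue MUL r5<-Mul1 | r0:2,r1:3,r2:2,r3:6,r4:3,r5:Mul1
c4: CDB Add2=5; issue ADD r3<-Add1 | r0:2,r1:3,r2:2,r3:Add1,r4:3,r5:Mul1
c5: issue ADD r2<-Add2 | r0:2,r1:3,r2:Add2,r3:Add1,r4:3,r5:Mul1
c6: issue SUB r4<-Add3 | r0:2,r1:3,r2:Add2,r3:Add1,r4:Add3,r5:Mul1
c7: CDB Add2=5; issue MUL r0<-Mul2 | r0:Mul2,r1:3,r2:5,r3:Add1,r4:Add3,r5:Mul1
c8: CDB Mul1=6; issue ADD r4<-Add2 | r0:Mul2,r1:3,r2:5,r3:Add1,r4:Add2,r5:6
c9: - | r0:Mul2,r1:3,r2:5,r3:Add1,r4:Add2,r5:6
c10: CDB Add1=9 | r0:Mul2,r1:3,r2:5,r3:9,r4:Add2,r5:6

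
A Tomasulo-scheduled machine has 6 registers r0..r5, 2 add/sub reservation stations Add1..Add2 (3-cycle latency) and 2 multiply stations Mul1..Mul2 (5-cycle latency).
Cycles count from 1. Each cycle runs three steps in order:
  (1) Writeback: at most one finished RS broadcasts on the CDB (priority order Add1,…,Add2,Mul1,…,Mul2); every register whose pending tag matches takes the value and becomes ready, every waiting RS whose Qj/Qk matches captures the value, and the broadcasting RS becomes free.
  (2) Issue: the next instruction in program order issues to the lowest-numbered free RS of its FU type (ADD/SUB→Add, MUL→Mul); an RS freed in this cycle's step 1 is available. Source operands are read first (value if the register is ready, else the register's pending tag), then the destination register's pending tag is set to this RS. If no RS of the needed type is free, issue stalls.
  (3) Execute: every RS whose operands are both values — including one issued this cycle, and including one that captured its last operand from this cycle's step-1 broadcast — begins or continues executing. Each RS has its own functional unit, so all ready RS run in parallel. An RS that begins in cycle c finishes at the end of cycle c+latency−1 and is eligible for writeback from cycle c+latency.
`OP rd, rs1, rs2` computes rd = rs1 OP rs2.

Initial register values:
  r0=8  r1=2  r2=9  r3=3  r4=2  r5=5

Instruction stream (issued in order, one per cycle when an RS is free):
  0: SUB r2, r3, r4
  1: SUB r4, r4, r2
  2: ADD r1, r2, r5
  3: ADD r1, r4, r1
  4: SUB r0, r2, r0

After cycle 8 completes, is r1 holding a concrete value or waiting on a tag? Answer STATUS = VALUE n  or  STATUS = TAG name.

  c1: issue SUB r2<-Add1  regs: r0:8,r1:2,r2:Add1,r3:3,r4:2,r5:5
  c2: issue SUB r4<-Add2  regs: r0:8,r1:2,r2:Add1,r3:3,r4:Add2,r5:5
  c3: stall  regs: r0:8,r1:2,r2:Add1,r3:3,r4:Add2,r5:5
  c4: CDB Add1=1; issue ADD r1<-Add1  regs: r0:8,r1:Add1,r2:1,r3:3,r4:Add2,r5:5
  c5: stall  regs: r0:8,r1:Add1,r2:1,r3:3,r4:Add2,r5:5
  c6: stall  regs: r0:8,r1:Add1,r2:1,r3:3,r4:Add2,r5:5
  c7: CDB Add1=6; issue ADD r1<-Add1  regs: r0:8,r1:Add1,r2:1,r3:3,r4:Add2,r5:5
  c8: CDB Add2=1; issue SUB r0<-Add2  regs: r0:Add2,r1:Add1,r2:1,r3:3,r4:1,r5:5

STATUS = TAG Add1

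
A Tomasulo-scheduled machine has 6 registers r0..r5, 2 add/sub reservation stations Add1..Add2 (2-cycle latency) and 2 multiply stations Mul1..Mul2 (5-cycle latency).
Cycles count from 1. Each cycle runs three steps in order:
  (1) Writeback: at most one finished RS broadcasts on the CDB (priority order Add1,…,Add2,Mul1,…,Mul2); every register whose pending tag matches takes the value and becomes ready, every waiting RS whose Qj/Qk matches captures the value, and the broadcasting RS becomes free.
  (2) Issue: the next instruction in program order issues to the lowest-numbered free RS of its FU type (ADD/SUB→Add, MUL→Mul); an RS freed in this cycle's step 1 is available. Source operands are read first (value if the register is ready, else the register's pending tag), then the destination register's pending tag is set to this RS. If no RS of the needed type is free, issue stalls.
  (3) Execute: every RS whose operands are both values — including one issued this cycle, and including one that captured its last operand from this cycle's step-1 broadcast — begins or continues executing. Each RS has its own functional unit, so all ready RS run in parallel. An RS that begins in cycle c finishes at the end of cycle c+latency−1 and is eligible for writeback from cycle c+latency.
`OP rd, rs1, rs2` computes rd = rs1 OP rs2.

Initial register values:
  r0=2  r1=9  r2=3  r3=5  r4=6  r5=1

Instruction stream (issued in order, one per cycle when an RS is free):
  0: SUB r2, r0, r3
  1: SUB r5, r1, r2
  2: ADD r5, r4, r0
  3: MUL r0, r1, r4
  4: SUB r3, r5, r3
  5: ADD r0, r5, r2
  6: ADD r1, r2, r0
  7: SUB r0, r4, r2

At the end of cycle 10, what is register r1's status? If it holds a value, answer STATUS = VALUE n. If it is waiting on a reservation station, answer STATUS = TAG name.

c1: issue SUB r2<-Add1 | r0:2,r1:9,r2:Add1,r3:5,r4:6,r5:1
c2: issue SUB r5<-Add2 | r0:2,r1:9,r2:Add1,r3:5,r4:6,r5:Add2
c3: CDB Add1=-3; issue ADD r5<-Add1 | r0:2,r1:9,r2:-3,r3:5,r4:6,r5:Add1
c4: issue MUL r0<-Mul1 | r0:Mul1,r1:9,r2:-3,r3:5,r4:6,r5:Add1
c5: CDB Add1=8; issue SUB r3<-Add1 | r0:Mul1,r1:9,r2:-3,r3:Add1,r4:6,r5:8
c6: CDB Add2=12; issue ADD r0<-Add2 | r0:Add2,r1:9,r2:-3,r3:Add1,r4:6,r5:8
c7: CDB Add1=3; issue ADD r1<-Add1 | r0:Add2,r1:Add1,r2:-3,r3:3,r4:6,r5:8
c8: CDB Add2=5; issue SUB r0<-Add2 | r0:Add2,r1:Add1,r2:-3,r3:3,r4:6,r5:8
c9: CDB Mul1=54 | r0:Add2,r1:Add1,r2:-3,r3:3,r4:6,r5:8
c10: CDB Add1=2 | r0:Add2,r1:2,r2:-3,r3:3,r4:6,r5:8

STATUS = VALUE 2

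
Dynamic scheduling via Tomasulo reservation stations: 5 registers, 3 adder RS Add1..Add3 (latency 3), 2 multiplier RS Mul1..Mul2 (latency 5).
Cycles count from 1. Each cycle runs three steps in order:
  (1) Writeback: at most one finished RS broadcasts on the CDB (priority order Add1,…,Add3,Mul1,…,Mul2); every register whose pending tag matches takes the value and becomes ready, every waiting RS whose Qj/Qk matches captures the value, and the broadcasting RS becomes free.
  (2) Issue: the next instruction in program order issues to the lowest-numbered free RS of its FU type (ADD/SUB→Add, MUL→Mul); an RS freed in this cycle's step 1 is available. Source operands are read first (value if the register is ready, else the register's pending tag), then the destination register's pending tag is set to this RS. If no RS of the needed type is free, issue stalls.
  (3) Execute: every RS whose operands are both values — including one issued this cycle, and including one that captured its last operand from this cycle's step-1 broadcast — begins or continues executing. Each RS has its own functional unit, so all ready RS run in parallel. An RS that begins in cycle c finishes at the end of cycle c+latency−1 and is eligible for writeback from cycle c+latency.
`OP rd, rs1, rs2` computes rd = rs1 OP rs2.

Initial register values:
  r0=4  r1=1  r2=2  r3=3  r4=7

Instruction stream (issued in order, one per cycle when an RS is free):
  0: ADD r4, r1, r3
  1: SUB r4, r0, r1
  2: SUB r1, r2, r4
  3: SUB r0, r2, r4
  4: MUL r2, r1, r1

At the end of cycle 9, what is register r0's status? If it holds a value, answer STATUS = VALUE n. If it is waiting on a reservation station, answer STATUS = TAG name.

STATUS = VALUE -1

c1: issue ADD r4<-Add1 | r0:4,r1:1,r2:2,r3:3,r4:Add1
c2: issue SUB r4<-Add2 | r0:4,r1:1,r2:2,r3:3,r4:Add2
c3: issue SUB r1<-Add3 | r0:4,r1:Add3,r2:2,r3:3,r4:Add2
c4: CDB Add1=4; issue SUB r0<-Add1 | r0:Add1,r1:Add3,r2:2,r3:3,r4:Add2
c5: CDB Add2=3; issue MUL r2<-Mul1 | r0:Add1,r1:Add3,r2:Mul1,r3:3,r4:3
c6: - | r0:Add1,r1:Add3,r2:Mul1,r3:3,r4:3
c7: - | r0:Add1,r1:Add3,r2:Mul1,r3:3,r4:3
c8: CDB Add1=-1 | r0:-1,r1:Add3,r2:Mul1,r3:3,r4:3
c9: CDB Add3=-1 | r0:-1,r1:-1,r2:Mul1,r3:3,r4:3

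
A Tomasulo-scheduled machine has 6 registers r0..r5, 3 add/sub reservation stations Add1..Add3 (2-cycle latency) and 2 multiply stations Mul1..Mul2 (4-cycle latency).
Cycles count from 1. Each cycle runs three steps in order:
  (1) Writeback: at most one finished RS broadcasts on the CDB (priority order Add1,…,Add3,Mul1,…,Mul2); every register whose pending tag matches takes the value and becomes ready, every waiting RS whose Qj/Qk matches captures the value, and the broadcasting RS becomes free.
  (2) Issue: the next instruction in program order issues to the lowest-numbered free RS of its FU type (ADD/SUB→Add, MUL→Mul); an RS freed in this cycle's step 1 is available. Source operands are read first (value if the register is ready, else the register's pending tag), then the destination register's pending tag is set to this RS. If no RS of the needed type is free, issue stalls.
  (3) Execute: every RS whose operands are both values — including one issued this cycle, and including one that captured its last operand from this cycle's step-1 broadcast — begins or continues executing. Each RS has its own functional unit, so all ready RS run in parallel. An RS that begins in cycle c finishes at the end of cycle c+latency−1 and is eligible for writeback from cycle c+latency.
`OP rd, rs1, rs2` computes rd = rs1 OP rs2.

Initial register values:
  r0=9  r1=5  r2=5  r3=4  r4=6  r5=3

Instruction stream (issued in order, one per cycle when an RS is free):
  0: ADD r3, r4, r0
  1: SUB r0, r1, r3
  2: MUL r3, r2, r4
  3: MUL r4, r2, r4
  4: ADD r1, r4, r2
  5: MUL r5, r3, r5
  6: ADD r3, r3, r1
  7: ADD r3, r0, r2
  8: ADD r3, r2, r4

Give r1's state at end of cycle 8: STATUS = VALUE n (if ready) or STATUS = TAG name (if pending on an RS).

STATUS = TAG Add1

c1: issue ADD r3<-Add1 | r0:9,r1:5,r2:5,r3:Add1,r4:6,r5:3
c2: issue SUB r0<-Add2 | r0:Add2,r1:5,r2:5,r3:Add1,r4:6,r5:3
c3: CDB Add1=15; issue MUL r3<-Mul1 | r0:Add2,r1:5,r2:5,r3:Mul1,r4:6,r5:3
c4: issue MUL r4<-Mul2 | r0:Add2,r1:5,r2:5,r3:Mul1,r4:Mul2,r5:3
c5: CDB Add2=-10; issue ADD r1<-Add1 | r0:-10,r1:Add1,r2:5,r3:Mul1,r4:Mul2,r5:3
c6: stall | r0:-10,r1:Add1,r2:5,r3:Mul1,r4:Mul2,r5:3
c7: CDB Mul1=30; issue MUL r5<-Mul1 | r0:-10,r1:Add1,r2:5,r3:30,r4:Mul2,r5:Mul1
c8: CDB Mul2=30; issue ADD r3<-Add2 | r0:-10,r1:Add1,r2:5,r3:Add2,r4:30,r5:Mul1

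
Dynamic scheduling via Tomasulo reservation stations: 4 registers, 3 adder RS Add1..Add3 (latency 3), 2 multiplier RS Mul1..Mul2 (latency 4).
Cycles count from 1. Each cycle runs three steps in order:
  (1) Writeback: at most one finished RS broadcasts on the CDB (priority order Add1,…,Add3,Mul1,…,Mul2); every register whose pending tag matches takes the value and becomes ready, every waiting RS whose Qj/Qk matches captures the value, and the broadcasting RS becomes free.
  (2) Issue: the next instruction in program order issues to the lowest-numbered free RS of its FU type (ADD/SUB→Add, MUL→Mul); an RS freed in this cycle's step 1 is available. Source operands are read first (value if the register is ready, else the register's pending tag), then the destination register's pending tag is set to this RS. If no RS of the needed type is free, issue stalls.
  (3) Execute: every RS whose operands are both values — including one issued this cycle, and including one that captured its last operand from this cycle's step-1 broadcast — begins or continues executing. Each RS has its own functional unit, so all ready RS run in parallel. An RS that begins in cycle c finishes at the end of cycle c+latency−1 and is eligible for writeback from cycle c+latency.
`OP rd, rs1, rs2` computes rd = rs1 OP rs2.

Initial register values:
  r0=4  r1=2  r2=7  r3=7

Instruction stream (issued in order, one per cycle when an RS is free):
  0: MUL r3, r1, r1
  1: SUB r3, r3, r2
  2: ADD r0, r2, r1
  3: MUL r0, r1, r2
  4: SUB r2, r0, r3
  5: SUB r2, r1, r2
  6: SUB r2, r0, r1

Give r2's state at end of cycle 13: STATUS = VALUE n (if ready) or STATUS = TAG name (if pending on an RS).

STATUS = VALUE 12

  c1: issue MUL r3<-Mul1  regs: r0:4,r1:2,r2:7,r3:Mul1
  c2: issue SUB r3<-Add1  regs: r0:4,r1:2,r2:7,r3:Add1
  c3: issue ADD r0<-Add2  regs: r0:Add2,r1:2,r2:7,r3:Add1
  c4: issue MUL r0<-Mul2  regs: r0:Mul2,r1:2,r2:7,r3:Add1
  c5: CDB Mul1=4; issue SUB r2<-Add3  regs: r0:Mul2,r1:2,r2:Add3,r3:Add1
  c6: CDB Add2=9; issue SUB r2<-Add2  regs: r0:Mul2,r1:2,r2:Add2,r3:Add1
  c7: stall  regs: r0:Mul2,r1:2,r2:Add2,r3:Add1
  c8: CDB Add1=-3; issue SUB r2<-Add1  regs: r0:Mul2,r1:2,r2:Add1,r3:-3
  c9: CDB Mul2=14  regs: r0:14,r1:2,r2:Add1,r3:-3
  c10: -  regs: r0:14,r1:2,r2:Add1,r3:-3
  c11: -  regs: r0:14,r1:2,r2:Add1,r3:-3
  c12: CDB Add1=12  regs: r0:14,r1:2,r2:12,r3:-3
  c13: CDB Add3=17  regs: r0:14,r1:2,r2:12,r3:-3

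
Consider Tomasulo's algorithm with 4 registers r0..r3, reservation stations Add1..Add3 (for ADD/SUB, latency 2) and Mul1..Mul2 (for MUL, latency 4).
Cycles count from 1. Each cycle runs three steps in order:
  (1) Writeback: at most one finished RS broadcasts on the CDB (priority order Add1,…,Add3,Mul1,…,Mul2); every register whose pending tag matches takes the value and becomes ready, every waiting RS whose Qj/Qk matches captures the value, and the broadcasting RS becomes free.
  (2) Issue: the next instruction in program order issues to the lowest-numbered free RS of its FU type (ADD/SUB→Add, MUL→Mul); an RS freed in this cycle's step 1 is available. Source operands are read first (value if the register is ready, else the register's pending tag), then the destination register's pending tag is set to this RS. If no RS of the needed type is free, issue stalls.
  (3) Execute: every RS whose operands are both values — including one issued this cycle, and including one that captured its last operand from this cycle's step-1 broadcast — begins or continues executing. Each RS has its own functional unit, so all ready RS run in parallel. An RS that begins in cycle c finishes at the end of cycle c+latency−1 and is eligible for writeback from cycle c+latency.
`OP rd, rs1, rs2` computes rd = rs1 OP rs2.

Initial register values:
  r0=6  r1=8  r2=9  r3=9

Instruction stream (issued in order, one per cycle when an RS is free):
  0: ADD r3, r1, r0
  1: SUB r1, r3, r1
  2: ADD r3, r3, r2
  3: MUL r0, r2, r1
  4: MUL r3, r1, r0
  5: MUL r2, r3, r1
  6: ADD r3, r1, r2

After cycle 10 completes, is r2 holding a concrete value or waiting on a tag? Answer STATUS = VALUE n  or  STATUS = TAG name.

c1: issue ADD r3<-Add1 | r0:6,r1:8,r2:9,r3:Add1
c2: issue SUB r1<-Add2 | r0:6,r1:Add2,r2:9,r3:Add1
c3: CDB Add1=14; issue ADD r3<-Add1 | r0:6,r1:Add2,r2:9,r3:Add1
c4: issue MUL r0<-Mul1 | r0:Mul1,r1:Add2,r2:9,r3:Add1
c5: CDB Add1=23; issue MUL r3<-Mul2 | r0:Mul1,r1:Add2,r2:9,r3:Mul2
c6: CDB Add2=6; stall | r0:Mul1,r1:6,r2:9,r3:Mul2
c7: stall | r0:Mul1,r1:6,r2:9,r3:Mul2
c8: stall | r0:Mul1,r1:6,r2:9,r3:Mul2
c9: stall | r0:Mul1,r1:6,r2:9,r3:Mul2
c10: CDB Mul1=54; issue MUL r2<-Mul1 | r0:54,r1:6,r2:Mul1,r3:Mul2

STATUS = TAG Mul1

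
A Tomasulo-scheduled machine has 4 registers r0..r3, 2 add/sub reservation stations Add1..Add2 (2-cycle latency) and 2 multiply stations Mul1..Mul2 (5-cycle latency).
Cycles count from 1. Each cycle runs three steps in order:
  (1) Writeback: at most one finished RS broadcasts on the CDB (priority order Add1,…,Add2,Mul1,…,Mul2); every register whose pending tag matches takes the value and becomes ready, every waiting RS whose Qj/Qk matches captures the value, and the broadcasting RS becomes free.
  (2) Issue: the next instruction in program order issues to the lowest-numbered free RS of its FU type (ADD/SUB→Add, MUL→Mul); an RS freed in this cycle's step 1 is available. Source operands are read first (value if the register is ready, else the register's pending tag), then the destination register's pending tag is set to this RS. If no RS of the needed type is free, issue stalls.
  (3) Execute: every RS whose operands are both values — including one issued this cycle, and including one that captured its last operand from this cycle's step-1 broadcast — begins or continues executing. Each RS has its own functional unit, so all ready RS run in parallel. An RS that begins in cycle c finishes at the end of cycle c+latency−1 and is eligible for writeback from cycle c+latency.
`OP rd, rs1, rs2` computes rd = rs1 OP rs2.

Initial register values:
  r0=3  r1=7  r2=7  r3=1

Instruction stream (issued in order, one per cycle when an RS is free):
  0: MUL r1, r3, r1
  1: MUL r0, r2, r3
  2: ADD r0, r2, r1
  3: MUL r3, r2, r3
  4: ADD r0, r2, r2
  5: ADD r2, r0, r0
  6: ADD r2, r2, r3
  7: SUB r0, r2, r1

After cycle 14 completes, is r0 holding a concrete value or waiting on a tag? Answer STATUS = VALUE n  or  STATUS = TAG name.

STATUS = TAG Add1

c1: issue MUL r1<-Mul1 | r0:3,r1:Mul1,r2:7,r3:1
c2: issue MUL r0<-Mul2 | r0:Mul2,r1:Mul1,r2:7,r3:1
c3: issue ADD r0<-Add1 | r0:Add1,r1:Mul1,r2:7,r3:1
c4: stall | r0:Add1,r1:Mul1,r2:7,r3:1
c5: stall | r0:Add1,r1:Mul1,r2:7,r3:1
c6: CDB Mul1=7; issue MUL r3<-Mul1 | r0:Add1,r1:7,r2:7,r3:Mul1
c7: CDB Mul2=7; issue ADD r0<-Add2 | r0:Add2,r1:7,r2:7,r3:Mul1
c8: CDB Add1=14; issue ADD r2<-Add1 | r0:Add2,r1:7,r2:Add1,r3:Mul1
c9: CDB Add2=14; issue ADD r2<-Add2 | r0:14,r1:7,r2:Add2,r3:Mul1
c10: stall | r0:14,r1:7,r2:Add2,r3:Mul1
c11: CDB Add1=28; issue SUB r0<-Add1 | r0:Add1,r1:7,r2:Add2,r3:Mul1
c12: CDB Mul1=7 | r0:Add1,r1:7,r2:Add2,r3:7
c13: - | r0:Add1,r1:7,r2:Add2,r3:7
c14: CDB Add2=35 | r0:Add1,r1:7,r2:35,r3:7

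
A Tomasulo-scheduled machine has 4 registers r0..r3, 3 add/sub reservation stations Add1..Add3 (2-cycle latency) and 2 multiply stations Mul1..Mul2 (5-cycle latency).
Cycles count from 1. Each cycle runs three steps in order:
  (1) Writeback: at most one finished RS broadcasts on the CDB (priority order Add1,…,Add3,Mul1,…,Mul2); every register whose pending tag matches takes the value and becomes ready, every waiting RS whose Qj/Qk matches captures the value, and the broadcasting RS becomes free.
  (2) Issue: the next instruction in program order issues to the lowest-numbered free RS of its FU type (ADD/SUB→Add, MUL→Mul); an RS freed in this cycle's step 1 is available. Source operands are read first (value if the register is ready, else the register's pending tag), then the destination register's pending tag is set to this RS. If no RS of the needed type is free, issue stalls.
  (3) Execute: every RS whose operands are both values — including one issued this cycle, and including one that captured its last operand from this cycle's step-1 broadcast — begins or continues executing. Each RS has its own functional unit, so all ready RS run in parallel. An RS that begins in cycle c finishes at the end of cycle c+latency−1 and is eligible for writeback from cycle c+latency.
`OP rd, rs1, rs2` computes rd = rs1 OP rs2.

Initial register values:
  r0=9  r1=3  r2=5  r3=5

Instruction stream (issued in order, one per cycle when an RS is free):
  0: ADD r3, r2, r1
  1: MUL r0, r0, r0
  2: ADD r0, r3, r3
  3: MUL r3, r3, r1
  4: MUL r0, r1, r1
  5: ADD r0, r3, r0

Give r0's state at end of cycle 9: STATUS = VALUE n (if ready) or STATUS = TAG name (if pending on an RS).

  c1: issue ADD r3<-Add1  regs: r0:9,r1:3,r2:5,r3:Add1
  c2: issue MUL r0<-Mul1  regs: r0:Mul1,r1:3,r2:5,r3:Add1
  c3: CDB Add1=8; issue ADD r0<-Add1  regs: r0:Add1,r1:3,r2:5,r3:8
  c4: issue MUL r3<-Mul2  regs: r0:Add1,r1:3,r2:5,r3:Mul2
  c5: CDB Add1=16; stall  regs: r0:16,r1:3,r2:5,r3:Mul2
  c6: stall  regs: r0:16,r1:3,r2:5,r3:Mul2
  c7: CDB Mul1=81; issue MUL r0<-Mul1  regs: r0:Mul1,r1:3,r2:5,r3:Mul2
  c8: issue ADD r0<-Add1  regs: r0:Add1,r1:3,r2:5,r3:Mul2
  c9: CDB Mul2=24  regs: r0:Add1,r1:3,r2:5,r3:24

STATUS = TAG Add1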